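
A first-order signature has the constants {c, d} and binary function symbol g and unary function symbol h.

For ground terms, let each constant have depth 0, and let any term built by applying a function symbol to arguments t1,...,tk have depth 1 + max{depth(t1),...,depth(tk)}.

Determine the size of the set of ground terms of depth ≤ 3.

5552

Write N_k for the number of ground terms of depth ≤ k. A term of depth ≤ k is either a constant or a function symbol applied to arguments of depth ≤ k−1, so N_k = 2 + N_{k-1}^2 + N_{k-1}.
N_0 = 2
N_1 = 2 + 2^2 + 2 = 8
N_2 = 2 + 8^2 + 8 = 74
N_3 = 2 + 74^2 + 74 = 5552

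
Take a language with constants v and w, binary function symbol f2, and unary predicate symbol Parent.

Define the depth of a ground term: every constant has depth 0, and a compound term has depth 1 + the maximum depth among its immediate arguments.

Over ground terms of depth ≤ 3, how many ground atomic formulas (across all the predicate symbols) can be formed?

1446

First count ground terms of depth ≤ 3.
Count level by level. With function symbols f2/2, the terms of depth ≤ k are the 2 constants together with each function applied to depth-≤(k−1) tuples, so N_k = 2 + N_{k-1}^2.
N_0 = 2
N_1 = 2 + 2^2 = 6
N_2 = 2 + 6^2 = 38
N_3 = 2 + 38^2 = 1446
So |H| = 1446.
Ground atoms are formed by filling each argument slot of a predicate with a term from H, so an r-ary predicate gives |H|^r atoms:
  Parent: 1446
Total ground atoms: 1446.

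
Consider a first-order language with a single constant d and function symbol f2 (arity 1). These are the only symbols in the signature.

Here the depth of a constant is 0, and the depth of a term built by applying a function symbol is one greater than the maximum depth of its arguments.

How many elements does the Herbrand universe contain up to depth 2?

If N_k denotes the number of depth-≤k ground terms, the 1 constant gives N_0 = 1, and each function symbol of arity r contributes N_{k-1}^r new terms at level k: N_k = 1 + N_{k-1}.
N_0 = 1
N_1 = 1 + 1 = 2
N_2 = 1 + 2 = 3
Explicitly: d, f2(d), f2(f2(d)).

3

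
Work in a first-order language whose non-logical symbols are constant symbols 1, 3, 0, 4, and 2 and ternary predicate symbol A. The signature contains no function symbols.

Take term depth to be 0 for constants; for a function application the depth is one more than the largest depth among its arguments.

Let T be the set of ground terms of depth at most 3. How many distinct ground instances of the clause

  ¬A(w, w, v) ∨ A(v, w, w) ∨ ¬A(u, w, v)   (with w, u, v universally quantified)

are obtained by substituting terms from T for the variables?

125

Ground terms of depth ≤ 3:
  With no function symbols every ground term is a constant, so there are exactly 5 ground terms at every depth bound.
  N_0 = 5
  N_1 = 5
  N_2 = 5
  N_3 = 5
  Explicitly: 1, 3, 0, 4, 2.
So there are 5 ground terms available for substitution.
The body mentions every one of the 3 quantified variables; since ground terms form a free algebra, no two substitutions collapse to the same formula.
Number of ground instances = 5^3 = 125.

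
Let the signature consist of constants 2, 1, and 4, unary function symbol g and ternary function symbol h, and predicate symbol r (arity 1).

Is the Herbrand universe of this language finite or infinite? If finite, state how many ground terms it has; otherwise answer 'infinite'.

The signature has at least one function symbol (g, arity 1) and at least one constant (2).
Iterating g gives infinitely many distinct ground terms: 2, g(2), g(g(2)), ...
So the Herbrand universe is infinite.

infinite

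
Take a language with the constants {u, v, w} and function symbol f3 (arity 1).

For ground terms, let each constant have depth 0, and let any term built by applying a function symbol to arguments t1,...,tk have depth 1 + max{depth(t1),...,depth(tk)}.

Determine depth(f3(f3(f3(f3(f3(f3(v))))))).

6

depth(f3(v)) = 1 + depth(v) = 1 + 0 = 1
depth(f3(f3(v))) = 1 + depth(f3(v)) = 1 + 1 = 2
depth(f3(f3(f3(v)))) = 1 + depth(f3(f3(v))) = 1 + 2 = 3
depth(f3(f3(f3(f3(v))))) = 1 + depth(f3(f3(f3(v)))) = 1 + 3 = 4
depth(f3(f3(f3(f3(f3(v)))))) = 1 + depth(f3(f3(f3(f3(v))))) = 1 + 4 = 5
depth(f3(f3(f3(f3(f3(f3(v))))))) = 1 + depth(f3(f3(f3(f3(f3(v)))))) = 1 + 5 = 6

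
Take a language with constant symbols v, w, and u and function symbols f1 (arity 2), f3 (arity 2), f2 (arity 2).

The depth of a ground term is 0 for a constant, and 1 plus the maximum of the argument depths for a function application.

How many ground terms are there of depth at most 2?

Let N_k = |{terms of depth ≤ k}|. Then N_0 = 3 and N_k = 3 + N_{k-1}^2 + N_{k-1}^2 + N_{k-1}^2 for k ≥ 1 (one summand per function symbol, arity giving the exponent).
N_0 = 3
N_1 = 3 + 3^2 + 3^2 + 3^2 = 30
N_2 = 3 + 30^2 + 30^2 + 30^2 = 2703

2703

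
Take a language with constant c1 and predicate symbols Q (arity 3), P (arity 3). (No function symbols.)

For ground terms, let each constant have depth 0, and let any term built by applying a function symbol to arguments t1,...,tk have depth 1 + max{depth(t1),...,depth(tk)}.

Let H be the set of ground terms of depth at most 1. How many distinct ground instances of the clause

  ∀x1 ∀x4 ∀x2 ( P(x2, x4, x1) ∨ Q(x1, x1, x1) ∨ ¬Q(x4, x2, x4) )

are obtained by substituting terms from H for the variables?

1

Ground terms of depth ≤ 1:
  With no function symbols every ground term is a constant, so there is exactly 1 ground term at every depth bound.
  N_0 = 1
  N_1 = 1
  Explicitly: c1.
So there is exactly 1 ground term available for substitution.
Each of x1, x4, x2 ranges independently over the available ground terms, and distinct assignments produce distinct instances.
Number of ground instances = 1^3 = 1.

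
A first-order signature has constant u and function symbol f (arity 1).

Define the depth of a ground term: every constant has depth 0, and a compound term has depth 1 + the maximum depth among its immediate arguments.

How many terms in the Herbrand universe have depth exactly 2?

Count level by level. With function symbols f/1, the terms of depth ≤ k are the 1 constant together with each function applied to depth-≤(k−1) tuples, so N_k = 1 + N_{k-1}.
N_0 = 1
N_1 = 1 + 1 = 2
N_2 = 1 + 2 = 3
Terms of depth exactly 2: N_2 − N_1 = 3 − 2 = 1.

1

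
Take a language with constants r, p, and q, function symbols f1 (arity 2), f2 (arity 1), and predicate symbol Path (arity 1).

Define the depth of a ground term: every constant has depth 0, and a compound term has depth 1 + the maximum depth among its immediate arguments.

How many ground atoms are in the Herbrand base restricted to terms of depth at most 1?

First count ground terms of depth ≤ 1.
Write N_k for the number of ground terms of depth ≤ k. A term of depth ≤ k is either a constant or a function symbol applied to arguments of depth ≤ k−1, so N_k = 3 + N_{k-1}^2 + N_{k-1}.
N_0 = 3
N_1 = 3 + 3^2 + 3 = 15
So |H| = 15.
Ground atoms are formed by filling each argument slot of a predicate with a term from H, so an r-ary predicate gives |H|^r atoms:
  Path: 15
Total ground atoms: 15.

15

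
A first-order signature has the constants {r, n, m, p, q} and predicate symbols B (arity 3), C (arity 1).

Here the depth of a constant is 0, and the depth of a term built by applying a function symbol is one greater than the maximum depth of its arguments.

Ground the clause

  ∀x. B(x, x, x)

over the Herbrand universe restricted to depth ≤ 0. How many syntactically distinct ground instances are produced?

5

Ground terms of depth ≤ 0:
  With no function symbols every ground term is a constant, so there are exactly 5 ground terms at every depth bound.
  N_0 = 5
  Explicitly: r, n, m, p, q.
So there are 5 ground terms available for substitution.
There is 1 variable to instantiate (x),  occurring in at least one literal, so different choices give different ground instances.
Number of ground instances = 5.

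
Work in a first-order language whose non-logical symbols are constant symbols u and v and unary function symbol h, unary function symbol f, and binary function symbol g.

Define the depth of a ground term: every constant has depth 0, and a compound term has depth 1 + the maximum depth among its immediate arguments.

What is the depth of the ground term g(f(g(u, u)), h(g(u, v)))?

3

depth(g(u, u)) = 1 + max(0, 0) = 1
depth(f(g(u, u))) = 1 + depth(g(u, u)) = 1 + 1 = 2
depth(g(u, v)) = 1 + max(0, 0) = 1
depth(h(g(u, v))) = 1 + depth(g(u, v)) = 1 + 1 = 2
depth(g(f(g(u, u)), h(g(u, v)))) = 1 + max(2, 2) = 3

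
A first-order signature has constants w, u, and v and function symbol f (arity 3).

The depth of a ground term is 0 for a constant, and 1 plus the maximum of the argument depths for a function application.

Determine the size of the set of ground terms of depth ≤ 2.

Write N_k for the number of ground terms of depth ≤ k. A term of depth ≤ k is either a constant or a function symbol applied to arguments of depth ≤ k−1, so N_k = 3 + N_{k-1}^3.
N_0 = 3
N_1 = 3 + 3^3 = 30
N_2 = 3 + 30^3 = 27003

27003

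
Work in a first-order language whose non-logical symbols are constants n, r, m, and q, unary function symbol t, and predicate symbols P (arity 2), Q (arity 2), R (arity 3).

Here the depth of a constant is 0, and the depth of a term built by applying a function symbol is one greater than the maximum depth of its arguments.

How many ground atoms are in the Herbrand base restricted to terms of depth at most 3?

4608

First count ground terms of depth ≤ 3.
Let N_k count ground terms of depth at most k. Each non-constant term of depth ≤ k is some function symbol applied to depth-≤(k−1) arguments, giving N_k = 4 + N_{k-1}.
N_0 = 4
N_1 = 4 + 4 = 8
N_2 = 4 + 8 = 12
N_3 = 4 + 12 = 16
So |H| = 16.
A ground atom is a predicate applied to a tuple of terms from H, so the count is the sum over predicates of |H|^arity:
  P: 16^2 = 256;  Q: 16^2 = 256;  R: 16^3 = 4096
Total ground atoms: 256 + 256 + 4096 = 4608.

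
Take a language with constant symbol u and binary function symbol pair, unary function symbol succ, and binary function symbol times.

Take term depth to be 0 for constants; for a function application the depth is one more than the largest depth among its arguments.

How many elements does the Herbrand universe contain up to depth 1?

Let N_k count ground terms of depth at most k. Each non-constant term of depth ≤ k is some function symbol applied to depth-≤(k−1) arguments, giving N_k = 1 + N_{k-1}^2 + N_{k-1} + N_{k-1}^2.
N_0 = 1
N_1 = 1 + 1^2 + 1 + 1^2 = 4

4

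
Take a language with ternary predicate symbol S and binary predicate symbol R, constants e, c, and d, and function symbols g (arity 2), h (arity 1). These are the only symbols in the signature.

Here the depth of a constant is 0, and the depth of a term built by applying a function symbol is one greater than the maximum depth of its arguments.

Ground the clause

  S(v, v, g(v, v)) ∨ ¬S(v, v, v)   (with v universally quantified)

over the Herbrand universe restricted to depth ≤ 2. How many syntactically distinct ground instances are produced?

Ground terms of depth ≤ 2:
  If N_k denotes the number of depth-≤k ground terms, the 3 constants give N_0 = 3, and each function symbol of arity r contributes N_{k-1}^r new terms at level k: N_k = 3 + N_{k-1}^2 + N_{k-1}.
  N_0 = 3
  N_1 = 3 + 3^2 + 3 = 15
  N_2 = 3 + 15^2 + 15 = 243
So there are 243 ground terms available for substitution.
The clause has 1 distinct variable (v), which appears in the body. In the free term algebra distinct substitutions yield syntactically distinct ground instances.
Number of ground instances = 243.

243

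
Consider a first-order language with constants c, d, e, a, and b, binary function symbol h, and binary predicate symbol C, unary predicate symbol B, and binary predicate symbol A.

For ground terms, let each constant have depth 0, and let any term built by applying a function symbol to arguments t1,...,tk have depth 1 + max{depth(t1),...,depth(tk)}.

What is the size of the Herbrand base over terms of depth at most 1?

1830

First count ground terms of depth ≤ 1.
Let N_k = |{terms of depth ≤ k}|. Then N_0 = 5 and N_k = 5 + N_{k-1}^2 for k ≥ 1 (one summand per function symbol, arity giving the exponent).
N_0 = 5
N_1 = 5 + 5^2 = 30
So |H| = 30.
For each predicate symbol, the number of ground atoms is |H| raised to its arity; summing:
  C: 30^2 = 900;  B: 30;  A: 30^2 = 900
Total ground atoms: 900 + 30 + 900 = 1830.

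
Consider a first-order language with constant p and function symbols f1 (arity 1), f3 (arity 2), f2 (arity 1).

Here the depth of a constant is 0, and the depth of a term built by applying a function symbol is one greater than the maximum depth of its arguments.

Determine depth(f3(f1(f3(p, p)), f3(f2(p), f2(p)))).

3

depth(f3(p, p)) = 1 + max(0, 0) = 1
depth(f1(f3(p, p))) = 1 + depth(f3(p, p)) = 1 + 1 = 2
depth(f2(p)) = 1 + depth(p) = 1 + 0 = 1
depth(f3(f2(p), f2(p))) = 1 + max(1, 1) = 2
depth(f3(f1(f3(p, p)), f3(f2(p), f2(p)))) = 1 + max(2, 2) = 3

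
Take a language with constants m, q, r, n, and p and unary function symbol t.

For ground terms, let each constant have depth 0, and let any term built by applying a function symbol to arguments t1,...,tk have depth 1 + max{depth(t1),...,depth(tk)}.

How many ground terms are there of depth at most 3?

20

Write N_k for the number of ground terms of depth ≤ k. A term of depth ≤ k is either a constant or a function symbol applied to arguments of depth ≤ k−1, so N_k = 5 + N_{k-1}.
N_0 = 5
N_1 = 5 + 5 = 10
N_2 = 5 + 10 = 15
N_3 = 5 + 15 = 20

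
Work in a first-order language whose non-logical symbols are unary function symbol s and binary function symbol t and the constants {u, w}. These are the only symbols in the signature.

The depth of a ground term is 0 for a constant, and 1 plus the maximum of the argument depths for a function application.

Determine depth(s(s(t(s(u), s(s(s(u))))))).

depth(s(u)) = 1 + depth(u) = 1 + 0 = 1
depth(s(s(u))) = 1 + depth(s(u)) = 1 + 1 = 2
depth(s(s(s(u)))) = 1 + depth(s(s(u))) = 1 + 2 = 3
depth(t(s(u), s(s(s(u))))) = 1 + max(1, 3) = 4
depth(s(t(s(u), s(s(s(u)))))) = 1 + depth(t(s(u), s(s(s(u))))) = 1 + 4 = 5
depth(s(s(t(s(u), s(s(s(u))))))) = 1 + depth(s(t(s(u), s(s(s(u)))))) = 1 + 5 = 6

6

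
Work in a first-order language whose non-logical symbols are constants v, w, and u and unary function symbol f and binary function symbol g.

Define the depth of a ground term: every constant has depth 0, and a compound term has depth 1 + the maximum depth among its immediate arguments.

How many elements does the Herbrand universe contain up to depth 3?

Let N_k count ground terms of depth at most k. Each non-constant term of depth ≤ k is some function symbol applied to depth-≤(k−1) arguments, giving N_k = 3 + N_{k-1} + N_{k-1}^2.
N_0 = 3
N_1 = 3 + 3 + 3^2 = 15
N_2 = 3 + 15 + 15^2 = 243
N_3 = 3 + 243 + 243^2 = 59295

59295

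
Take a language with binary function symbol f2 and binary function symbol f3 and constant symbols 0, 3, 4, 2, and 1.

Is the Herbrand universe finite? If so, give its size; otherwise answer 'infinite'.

The signature has at least one function symbol (f2, arity 2) and at least one constant (0).
Iterating f2 gives infinitely many distinct ground terms: 0, f2(0, 0), f2(f2(0, 0), f2(0, 0)), ...
So the Herbrand universe is infinite.

infinite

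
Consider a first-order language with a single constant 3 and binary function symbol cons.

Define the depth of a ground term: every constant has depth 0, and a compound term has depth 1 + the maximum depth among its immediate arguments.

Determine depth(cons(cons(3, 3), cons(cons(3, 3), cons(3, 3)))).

depth(cons(3, 3)) = 1 + max(0, 0) = 1
depth(cons(cons(3, 3), cons(3, 3))) = 1 + max(1, 1) = 2
depth(cons(cons(3, 3), cons(cons(3, 3), cons(3, 3)))) = 1 + max(1, 2) = 3

3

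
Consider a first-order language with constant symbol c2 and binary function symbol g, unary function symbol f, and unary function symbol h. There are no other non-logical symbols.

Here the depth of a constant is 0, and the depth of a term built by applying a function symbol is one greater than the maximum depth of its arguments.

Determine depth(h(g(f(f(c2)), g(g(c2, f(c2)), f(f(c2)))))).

5

depth(f(c2)) = 1 + depth(c2) = 1 + 0 = 1
depth(f(f(c2))) = 1 + depth(f(c2)) = 1 + 1 = 2
depth(g(c2, f(c2))) = 1 + max(0, 1) = 2
depth(g(g(c2, f(c2)), f(f(c2)))) = 1 + max(2, 2) = 3
depth(g(f(f(c2)), g(g(c2, f(c2)), f(f(c2))))) = 1 + max(2, 3) = 4
depth(h(g(f(f(c2)), g(g(c2, f(c2)), f(f(c2)))))) = 1 + depth(g(f(f(c2)), g(g(c2, f(c2)), f(f(c2))))) = 1 + 4 = 5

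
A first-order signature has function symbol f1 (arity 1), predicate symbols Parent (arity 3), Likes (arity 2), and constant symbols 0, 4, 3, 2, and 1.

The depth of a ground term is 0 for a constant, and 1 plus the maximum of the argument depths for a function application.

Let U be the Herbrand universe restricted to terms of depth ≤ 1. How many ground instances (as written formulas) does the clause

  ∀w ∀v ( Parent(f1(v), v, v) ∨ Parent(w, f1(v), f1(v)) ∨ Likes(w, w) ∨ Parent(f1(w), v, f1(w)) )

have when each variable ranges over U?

100

Ground terms of depth ≤ 1:
  Count level by level. With function symbols f1/1, the terms of depth ≤ k are the 5 constants together with each function applied to depth-≤(k−1) tuples, so N_k = 5 + N_{k-1}.
  N_0 = 5
  N_1 = 5 + 5 = 10
  Explicitly: 0, 4, 3, 2, 1, f1(0), f1(4), f1(3), f1(2), f1(1).
So there are 10 ground terms available for substitution.
The body mentions every one of the 2 quantified variables; since ground terms form a free algebra, no two substitutions collapse to the same formula.
Number of ground instances = 10^2 = 100.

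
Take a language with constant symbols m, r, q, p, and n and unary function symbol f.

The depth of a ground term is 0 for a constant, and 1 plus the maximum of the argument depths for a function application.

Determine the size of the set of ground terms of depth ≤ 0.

If N_k denotes the number of depth-≤k ground terms, the 5 constants give N_0 = 5, and each function symbol of arity r contributes N_{k-1}^r new terms at level k: N_k = 5 + N_{k-1}.
N_0 = 5

5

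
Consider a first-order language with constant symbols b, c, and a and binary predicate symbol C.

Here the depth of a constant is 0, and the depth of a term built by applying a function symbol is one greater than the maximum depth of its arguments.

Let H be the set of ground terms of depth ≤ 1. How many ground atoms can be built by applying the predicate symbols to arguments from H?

First count ground terms of depth ≤ 1.
With no function symbols every ground term is a constant, so there are exactly 3 ground terms at every depth bound.
N_0 = 3
N_1 = 3
Explicitly: b, c, a.
So |H| = 3.
For each predicate symbol, the number of ground atoms is |H| raised to its arity; summing:
  C: 3^2 = 9
Total ground atoms: 9.

9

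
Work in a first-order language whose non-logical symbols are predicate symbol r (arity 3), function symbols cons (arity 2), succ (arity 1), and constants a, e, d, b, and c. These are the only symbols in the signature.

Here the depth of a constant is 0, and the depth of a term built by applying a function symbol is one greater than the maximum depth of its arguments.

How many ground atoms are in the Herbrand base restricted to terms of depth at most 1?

42875

First count ground terms of depth ≤ 1.
Count level by level. With function symbols cons/2, succ/1, the terms of depth ≤ k are the 5 constants together with each function applied to depth-≤(k−1) tuples, so N_k = 5 + N_{k-1}^2 + N_{k-1}.
N_0 = 5
N_1 = 5 + 5^2 + 5 = 35
So |H| = 35.
A ground atom is a predicate applied to a tuple of terms from H, so the count is the sum over predicates of |H|^arity:
  r: 35^3 = 42875
Total ground atoms: 42875.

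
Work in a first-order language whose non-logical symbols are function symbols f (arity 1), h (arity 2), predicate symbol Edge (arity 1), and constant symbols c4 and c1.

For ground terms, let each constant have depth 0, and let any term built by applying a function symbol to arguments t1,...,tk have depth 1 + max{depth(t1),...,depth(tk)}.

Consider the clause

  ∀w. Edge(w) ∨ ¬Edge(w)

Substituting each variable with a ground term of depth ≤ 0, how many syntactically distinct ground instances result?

2

Ground terms of depth ≤ 0:
  Write N_k for the number of ground terms of depth ≤ k. A term of depth ≤ k is either a constant or a function symbol applied to arguments of depth ≤ k−1, so N_k = 2 + N_{k-1} + N_{k-1}^2.
  N_0 = 2
  Explicitly: c4, c1.
So there are 2 ground terms available for substitution.
The body mentions the single quantified variable w; since ground terms form a free algebra, no two substitutions collapse to the same formula.
Number of ground instances = 2.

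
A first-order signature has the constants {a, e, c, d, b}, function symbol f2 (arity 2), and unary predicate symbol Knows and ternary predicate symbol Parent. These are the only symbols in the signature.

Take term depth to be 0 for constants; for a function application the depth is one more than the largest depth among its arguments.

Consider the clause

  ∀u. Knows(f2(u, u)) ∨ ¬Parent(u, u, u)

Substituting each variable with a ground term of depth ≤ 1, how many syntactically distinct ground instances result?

30

Ground terms of depth ≤ 1:
  Let N_k = |{terms of depth ≤ k}|. Then N_0 = 5 and N_k = 5 + N_{k-1}^2 for k ≥ 1 (one summand per function symbol, arity giving the exponent).
  N_0 = 5
  N_1 = 5 + 5^2 = 30
So there are 30 ground terms available for substitution.
The body mentions the single quantified variable u; since ground terms form a free algebra, no two substitutions collapse to the same formula.
Number of ground instances = 30.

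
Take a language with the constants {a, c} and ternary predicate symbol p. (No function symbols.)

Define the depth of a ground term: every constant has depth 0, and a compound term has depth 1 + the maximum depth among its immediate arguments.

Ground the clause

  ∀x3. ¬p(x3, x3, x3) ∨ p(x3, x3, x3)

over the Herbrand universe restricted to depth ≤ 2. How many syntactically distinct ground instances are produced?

Ground terms of depth ≤ 2:
  With no function symbols every ground term is a constant, so there are exactly 2 ground terms at every depth bound.
  N_0 = 2
  N_1 = 2
  N_2 = 2
  Explicitly: a, c.
So there are 2 ground terms available for substitution.
There is 1 variable to instantiate (x3),  occurring in at least one literal, so different choices give different ground instances.
Number of ground instances = 2.

2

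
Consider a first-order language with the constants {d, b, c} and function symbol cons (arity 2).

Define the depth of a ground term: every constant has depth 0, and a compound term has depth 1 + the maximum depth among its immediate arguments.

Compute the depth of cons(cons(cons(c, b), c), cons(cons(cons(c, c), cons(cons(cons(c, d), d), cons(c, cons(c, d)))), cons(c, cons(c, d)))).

depth(cons(c, b)) = 1 + max(0, 0) = 1
depth(cons(cons(c, b), c)) = 1 + max(1, 0) = 2
depth(cons(c, c)) = 1 + max(0, 0) = 1
depth(cons(c, d)) = 1 + max(0, 0) = 1
depth(cons(cons(c, d), d)) = 1 + max(1, 0) = 2
depth(cons(c, cons(c, d))) = 1 + max(0, 1) = 2
depth(cons(cons(cons(c, d), d), cons(c, cons(c, d)))) = 1 + max(2, 2) = 3
depth(cons(cons(c, c), cons(cons(cons(c, d), d), cons(c, cons(c, d))))) = 1 + max(1, 3) = 4
depth(cons(cons(cons(c, c), cons(cons(cons(c, d), d), cons(c, cons(c, d)))), cons(c, cons(c, d)))) = 1 + max(4, 2) = 5
depth(cons(cons(cons(c, b), c), cons(cons(cons(c, c), cons(cons(cons(c, d), d), cons(c, cons(c, d)))), cons(c, cons(c, d))))) = 1 + max(2, 5) = 6

6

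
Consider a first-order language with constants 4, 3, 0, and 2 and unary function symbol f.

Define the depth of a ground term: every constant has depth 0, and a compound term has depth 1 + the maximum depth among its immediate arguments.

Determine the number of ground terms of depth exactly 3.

4

Let N_k count ground terms of depth at most k. Each non-constant term of depth ≤ k is some function symbol applied to depth-≤(k−1) arguments, giving N_k = 4 + N_{k-1}.
N_0 = 4
N_1 = 4 + 4 = 8
N_2 = 4 + 8 = 12
N_3 = 4 + 12 = 16
Terms of depth exactly 3: N_3 − N_2 = 16 − 12 = 4.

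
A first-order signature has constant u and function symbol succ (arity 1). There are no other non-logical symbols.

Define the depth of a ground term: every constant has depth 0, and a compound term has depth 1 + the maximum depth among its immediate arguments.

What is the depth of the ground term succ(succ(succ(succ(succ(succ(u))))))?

depth(succ(u)) = 1 + depth(u) = 1 + 0 = 1
depth(succ(succ(u))) = 1 + depth(succ(u)) = 1 + 1 = 2
depth(succ(succ(succ(u)))) = 1 + depth(succ(succ(u))) = 1 + 2 = 3
depth(succ(succ(succ(succ(u))))) = 1 + depth(succ(succ(succ(u)))) = 1 + 3 = 4
depth(succ(succ(succ(succ(succ(u)))))) = 1 + depth(succ(succ(succ(succ(u))))) = 1 + 4 = 5
depth(succ(succ(succ(succ(succ(succ(u))))))) = 1 + depth(succ(succ(succ(succ(succ(u)))))) = 1 + 5 = 6

6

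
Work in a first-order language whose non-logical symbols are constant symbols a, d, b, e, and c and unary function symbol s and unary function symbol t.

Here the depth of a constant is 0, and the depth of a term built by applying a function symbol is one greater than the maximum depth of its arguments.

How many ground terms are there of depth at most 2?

If N_k denotes the number of depth-≤k ground terms, the 5 constants give N_0 = 5, and each function symbol of arity r contributes N_{k-1}^r new terms at level k: N_k = 5 + N_{k-1} + N_{k-1}.
N_0 = 5
N_1 = 5 + 5 + 5 = 15
N_2 = 5 + 15 + 15 = 35

35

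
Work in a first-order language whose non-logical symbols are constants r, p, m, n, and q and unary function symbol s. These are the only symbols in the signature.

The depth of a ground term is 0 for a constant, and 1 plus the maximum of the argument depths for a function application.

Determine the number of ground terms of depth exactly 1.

Count level by level. With function symbols s/1, the terms of depth ≤ k are the 5 constants together with each function applied to depth-≤(k−1) tuples, so N_k = 5 + N_{k-1}.
N_0 = 5
N_1 = 5 + 5 = 10
Terms of depth exactly 1: N_1 − N_0 = 10 − 5 = 5.

5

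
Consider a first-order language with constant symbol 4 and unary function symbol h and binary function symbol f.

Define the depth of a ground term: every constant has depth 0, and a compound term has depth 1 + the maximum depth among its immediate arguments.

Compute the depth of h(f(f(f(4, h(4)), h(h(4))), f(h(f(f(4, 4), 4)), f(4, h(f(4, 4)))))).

6

depth(h(4)) = 1 + depth(4) = 1 + 0 = 1
depth(f(4, h(4))) = 1 + max(0, 1) = 2
depth(h(h(4))) = 1 + depth(h(4)) = 1 + 1 = 2
depth(f(f(4, h(4)), h(h(4)))) = 1 + max(2, 2) = 3
depth(f(4, 4)) = 1 + max(0, 0) = 1
depth(f(f(4, 4), 4)) = 1 + max(1, 0) = 2
depth(h(f(f(4, 4), 4))) = 1 + depth(f(f(4, 4), 4)) = 1 + 2 = 3
depth(h(f(4, 4))) = 1 + depth(f(4, 4)) = 1 + 1 = 2
depth(f(4, h(f(4, 4)))) = 1 + max(0, 2) = 3
depth(f(h(f(f(4, 4), 4)), f(4, h(f(4, 4))))) = 1 + max(3, 3) = 4
depth(f(f(f(4, h(4)), h(h(4))), f(h(f(f(4, 4), 4)), f(4, h(f(4, 4)))))) = 1 + max(3, 4) = 5
depth(h(f(f(f(4, h(4)), h(h(4))), f(h(f(f(4, 4), 4)), f(4, h(f(4, 4))))))) = 1 + depth(f(f(f(4, h(4)), h(h(4))), f(h(f(f(4, 4), 4)), f(4, h(f(4, 4)))))) = 1 + 5 = 6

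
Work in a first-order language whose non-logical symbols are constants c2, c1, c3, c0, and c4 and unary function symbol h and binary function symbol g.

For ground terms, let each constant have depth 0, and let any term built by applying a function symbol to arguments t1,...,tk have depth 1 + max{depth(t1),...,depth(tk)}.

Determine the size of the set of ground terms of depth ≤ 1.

35

Write N_k for the number of ground terms of depth ≤ k. A term of depth ≤ k is either a constant or a function symbol applied to arguments of depth ≤ k−1, so N_k = 5 + N_{k-1} + N_{k-1}^2.
N_0 = 5
N_1 = 5 + 5 + 5^2 = 35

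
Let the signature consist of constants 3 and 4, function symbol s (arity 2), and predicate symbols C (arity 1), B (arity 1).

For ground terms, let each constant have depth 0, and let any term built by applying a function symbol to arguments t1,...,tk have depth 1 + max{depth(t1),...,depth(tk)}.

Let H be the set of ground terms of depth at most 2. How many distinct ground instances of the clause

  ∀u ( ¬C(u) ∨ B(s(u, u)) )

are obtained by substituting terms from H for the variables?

Ground terms of depth ≤ 2:
  Write N_k for the number of ground terms of depth ≤ k. A term of depth ≤ k is either a constant or a function symbol applied to arguments of depth ≤ k−1, so N_k = 2 + N_{k-1}^2.
  N_0 = 2
  N_1 = 2 + 2^2 = 6
  N_2 = 2 + 6^2 = 38
So there are 38 ground terms available for substitution.
The clause has 1 distinct variable (u), which appears in the body. In the free term algebra distinct substitutions yield syntactically distinct ground instances.
Number of ground instances = 38.

38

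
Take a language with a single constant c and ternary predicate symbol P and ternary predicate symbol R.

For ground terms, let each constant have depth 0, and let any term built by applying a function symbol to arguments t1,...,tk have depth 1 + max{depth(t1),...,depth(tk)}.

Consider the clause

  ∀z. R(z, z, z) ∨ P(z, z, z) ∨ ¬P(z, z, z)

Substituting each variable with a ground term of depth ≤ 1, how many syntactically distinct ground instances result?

Ground terms of depth ≤ 1:
  With no function symbols every ground term is a constant, so there is exactly 1 ground term at every depth bound.
  N_0 = 1
  N_1 = 1
  Explicitly: c.
So there is exactly 1 ground term available for substitution.
The variable z ranges independently over the available ground terms, and distinct assignments produce distinct instances.
Number of ground instances = 1.

1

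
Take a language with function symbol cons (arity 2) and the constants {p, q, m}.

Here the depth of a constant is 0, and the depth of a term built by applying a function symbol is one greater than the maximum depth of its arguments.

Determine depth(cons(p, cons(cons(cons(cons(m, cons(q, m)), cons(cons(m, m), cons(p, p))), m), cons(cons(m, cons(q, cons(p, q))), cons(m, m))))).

depth(cons(q, m)) = 1 + max(0, 0) = 1
depth(cons(m, cons(q, m))) = 1 + max(0, 1) = 2
depth(cons(m, m)) = 1 + max(0, 0) = 1
depth(cons(p, p)) = 1 + max(0, 0) = 1
depth(cons(cons(m, m), cons(p, p))) = 1 + max(1, 1) = 2
depth(cons(cons(m, cons(q, m)), cons(cons(m, m), cons(p, p)))) = 1 + max(2, 2) = 3
depth(cons(cons(cons(m, cons(q, m)), cons(cons(m, m), cons(p, p))), m)) = 1 + max(3, 0) = 4
depth(cons(p, q)) = 1 + max(0, 0) = 1
depth(cons(q, cons(p, q))) = 1 + max(0, 1) = 2
depth(cons(m, cons(q, cons(p, q)))) = 1 + max(0, 2) = 3
depth(cons(cons(m, cons(q, cons(p, q))), cons(m, m))) = 1 + max(3, 1) = 4
depth(cons(cons(cons(cons(m, cons(q, m)), cons(cons(m, m), cons(p, p))), m), cons(cons(m, cons(q, cons(p, q))), cons(m, m)))) = 1 + max(4, 4) = 5
depth(cons(p, cons(cons(cons(cons(m, cons(q, m)), cons(cons(m, m), cons(p, p))), m), cons(cons(m, cons(q, cons(p, q))), cons(m, m))))) = 1 + max(0, 5) = 6

6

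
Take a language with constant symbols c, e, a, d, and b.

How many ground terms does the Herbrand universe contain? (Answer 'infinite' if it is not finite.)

5

There are no function symbols, so every ground term is one of the 5 constants.
The Herbrand universe is {c, e, a, d, b}, which is finite with 5 elements.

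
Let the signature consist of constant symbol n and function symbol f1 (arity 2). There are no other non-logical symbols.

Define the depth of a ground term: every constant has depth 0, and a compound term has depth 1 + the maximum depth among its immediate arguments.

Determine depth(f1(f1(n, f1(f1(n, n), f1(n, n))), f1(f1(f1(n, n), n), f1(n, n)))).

4

depth(f1(n, n)) = 1 + max(0, 0) = 1
depth(f1(f1(n, n), f1(n, n))) = 1 + max(1, 1) = 2
depth(f1(n, f1(f1(n, n), f1(n, n)))) = 1 + max(0, 2) = 3
depth(f1(f1(n, n), n)) = 1 + max(1, 0) = 2
depth(f1(f1(f1(n, n), n), f1(n, n))) = 1 + max(2, 1) = 3
depth(f1(f1(n, f1(f1(n, n), f1(n, n))), f1(f1(f1(n, n), n), f1(n, n)))) = 1 + max(3, 3) = 4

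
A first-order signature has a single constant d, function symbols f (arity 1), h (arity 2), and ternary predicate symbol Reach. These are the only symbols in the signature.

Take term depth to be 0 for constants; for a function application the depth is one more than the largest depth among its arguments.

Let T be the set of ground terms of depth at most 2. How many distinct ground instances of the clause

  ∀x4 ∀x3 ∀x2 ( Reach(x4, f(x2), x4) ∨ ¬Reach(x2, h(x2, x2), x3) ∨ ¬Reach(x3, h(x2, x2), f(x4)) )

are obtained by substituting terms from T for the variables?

Ground terms of depth ≤ 2:
  Let N_k = |{terms of depth ≤ k}|. Then N_0 = 1 and N_k = 1 + N_{k-1} + N_{k-1}^2 for k ≥ 1 (one summand per function symbol, arity giving the exponent).
  N_0 = 1
  N_1 = 1 + 1 + 1^2 = 3
  N_2 = 1 + 3 + 3^2 = 13
So there are 13 ground terms available for substitution.
Each of x4, x3, x2 ranges independently over the available ground terms, and distinct assignments produce distinct instances.
Number of ground instances = 13^3 = 2197.

2197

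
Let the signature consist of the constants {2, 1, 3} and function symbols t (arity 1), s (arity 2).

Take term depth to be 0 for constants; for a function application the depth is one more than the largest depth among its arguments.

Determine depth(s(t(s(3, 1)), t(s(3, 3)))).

depth(s(3, 1)) = 1 + max(0, 0) = 1
depth(t(s(3, 1))) = 1 + depth(s(3, 1)) = 1 + 1 = 2
depth(s(3, 3)) = 1 + max(0, 0) = 1
depth(t(s(3, 3))) = 1 + depth(s(3, 3)) = 1 + 1 = 2
depth(s(t(s(3, 1)), t(s(3, 3)))) = 1 + max(2, 2) = 3

3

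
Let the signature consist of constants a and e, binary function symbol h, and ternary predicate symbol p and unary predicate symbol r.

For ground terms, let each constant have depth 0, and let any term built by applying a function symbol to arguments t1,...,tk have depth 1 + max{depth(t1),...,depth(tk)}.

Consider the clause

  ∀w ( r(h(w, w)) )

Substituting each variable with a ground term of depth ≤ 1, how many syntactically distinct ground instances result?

Ground terms of depth ≤ 1:
  Count level by level. With function symbols h/2, the terms of depth ≤ k are the 2 constants together with each function applied to depth-≤(k−1) tuples, so N_k = 2 + N_{k-1}^2.
  N_0 = 2
  N_1 = 2 + 2^2 = 6
  Explicitly: a, e, h(a, a), h(a, e), h(e, a), h(e, e).
So there are 6 ground terms available for substitution.
The body mentions the single quantified variable w; since ground terms form a free algebra, no two substitutions collapse to the same formula.
Number of ground instances = 6.

6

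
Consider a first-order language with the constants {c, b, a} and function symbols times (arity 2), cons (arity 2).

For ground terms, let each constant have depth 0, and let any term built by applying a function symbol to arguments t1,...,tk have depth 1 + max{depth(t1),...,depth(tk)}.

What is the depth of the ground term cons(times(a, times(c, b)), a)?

3

depth(times(c, b)) = 1 + max(0, 0) = 1
depth(times(a, times(c, b))) = 1 + max(0, 1) = 2
depth(cons(times(a, times(c, b)), a)) = 1 + max(2, 0) = 3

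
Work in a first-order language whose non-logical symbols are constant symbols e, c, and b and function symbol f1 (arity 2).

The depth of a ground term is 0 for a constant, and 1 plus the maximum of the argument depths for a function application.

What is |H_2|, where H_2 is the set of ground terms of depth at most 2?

147

Count level by level. With function symbols f1/2, the terms of depth ≤ k are the 3 constants together with each function applied to depth-≤(k−1) tuples, so N_k = 3 + N_{k-1}^2.
N_0 = 3
N_1 = 3 + 3^2 = 12
N_2 = 3 + 12^2 = 147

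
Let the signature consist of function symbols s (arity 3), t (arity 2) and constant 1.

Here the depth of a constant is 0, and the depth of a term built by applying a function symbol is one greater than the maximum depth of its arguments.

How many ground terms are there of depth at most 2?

37

Write N_k for the number of ground terms of depth ≤ k. A term of depth ≤ k is either a constant or a function symbol applied to arguments of depth ≤ k−1, so N_k = 1 + N_{k-1}^3 + N_{k-1}^2.
N_0 = 1
N_1 = 1 + 1^3 + 1^2 = 3
N_2 = 1 + 3^3 + 3^2 = 37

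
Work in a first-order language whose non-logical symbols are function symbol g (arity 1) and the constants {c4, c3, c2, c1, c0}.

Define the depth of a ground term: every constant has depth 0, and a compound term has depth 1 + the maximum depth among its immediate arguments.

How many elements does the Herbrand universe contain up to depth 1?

10

If N_k denotes the number of depth-≤k ground terms, the 5 constants give N_0 = 5, and each function symbol of arity r contributes N_{k-1}^r new terms at level k: N_k = 5 + N_{k-1}.
N_0 = 5
N_1 = 5 + 5 = 10
Explicitly: c4, c3, c2, c1, c0, g(c4), g(c3), g(c2), g(c1), g(c0).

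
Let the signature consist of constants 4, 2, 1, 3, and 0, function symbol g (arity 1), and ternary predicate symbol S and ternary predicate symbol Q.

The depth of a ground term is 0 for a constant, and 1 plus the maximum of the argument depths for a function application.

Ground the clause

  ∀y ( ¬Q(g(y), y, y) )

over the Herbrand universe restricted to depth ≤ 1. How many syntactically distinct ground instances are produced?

10

Ground terms of depth ≤ 1:
  If N_k denotes the number of depth-≤k ground terms, the 5 constants give N_0 = 5, and each function symbol of arity r contributes N_{k-1}^r new terms at level k: N_k = 5 + N_{k-1}.
  N_0 = 5
  N_1 = 5 + 5 = 10
So there are 10 ground terms available for substitution.
The clause has 1 distinct variable (y), which appears in the body. In the free term algebra distinct substitutions yield syntactically distinct ground instances.
Number of ground instances = 10.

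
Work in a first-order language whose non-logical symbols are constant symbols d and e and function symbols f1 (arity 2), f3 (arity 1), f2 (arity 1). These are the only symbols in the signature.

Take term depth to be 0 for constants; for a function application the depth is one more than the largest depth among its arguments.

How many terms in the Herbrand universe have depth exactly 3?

15008

Write N_k for the number of ground terms of depth ≤ k. A term of depth ≤ k is either a constant or a function symbol applied to arguments of depth ≤ k−1, so N_k = 2 + N_{k-1}^2 + N_{k-1} + N_{k-1}.
N_0 = 2
N_1 = 2 + 2^2 + 2 + 2 = 10
N_2 = 2 + 10^2 + 10 + 10 = 122
N_3 = 2 + 122^2 + 122 + 122 = 15130
Terms of depth exactly 3: N_3 − N_2 = 15130 − 122 = 15008.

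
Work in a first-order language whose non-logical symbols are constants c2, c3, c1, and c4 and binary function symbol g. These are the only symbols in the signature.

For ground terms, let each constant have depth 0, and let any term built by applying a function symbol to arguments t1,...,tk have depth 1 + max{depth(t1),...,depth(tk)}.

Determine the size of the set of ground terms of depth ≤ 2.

404

Write N_k for the number of ground terms of depth ≤ k. A term of depth ≤ k is either a constant or a function symbol applied to arguments of depth ≤ k−1, so N_k = 4 + N_{k-1}^2.
N_0 = 4
N_1 = 4 + 4^2 = 20
N_2 = 4 + 20^2 = 404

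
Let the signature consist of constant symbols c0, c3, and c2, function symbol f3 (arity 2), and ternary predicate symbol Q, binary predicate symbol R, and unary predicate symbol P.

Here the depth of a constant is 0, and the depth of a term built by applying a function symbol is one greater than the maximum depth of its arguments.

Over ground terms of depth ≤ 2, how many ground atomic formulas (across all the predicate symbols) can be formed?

3198279

First count ground terms of depth ≤ 2.
Let N_k count ground terms of depth at most k. Each non-constant term of depth ≤ k is some function symbol applied to depth-≤(k−1) arguments, giving N_k = 3 + N_{k-1}^2.
N_0 = 3
N_1 = 3 + 3^2 = 12
N_2 = 3 + 12^2 = 147
So |H| = 147.
A ground atom is a predicate applied to a tuple of terms from H, so the count is the sum over predicates of |H|^arity:
  Q: 147^3 = 3176523;  R: 147^2 = 21609;  P: 147
Total ground atoms: 3176523 + 21609 + 147 = 3198279.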